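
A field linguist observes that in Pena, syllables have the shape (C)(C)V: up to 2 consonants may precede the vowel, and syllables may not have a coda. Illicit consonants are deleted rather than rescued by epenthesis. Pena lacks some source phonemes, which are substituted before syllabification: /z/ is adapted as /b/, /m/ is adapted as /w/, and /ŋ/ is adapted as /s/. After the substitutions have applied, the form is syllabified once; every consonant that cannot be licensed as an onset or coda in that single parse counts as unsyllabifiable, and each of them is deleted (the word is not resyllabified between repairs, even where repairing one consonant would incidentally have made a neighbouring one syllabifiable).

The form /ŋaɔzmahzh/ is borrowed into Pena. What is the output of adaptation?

Substitution: /ŋ/ → /s/, /z/ → /b/, /m/ → /w/, giving /saɔbwahbh/.
Syllabifying with onset maximization leaves /h/, /b/, /h/ stranded (no codas are permitted; onsets may contain at most 2 consonants).
Each unlicensed consonant is deleted: /h/, /b/, /h/.

saɔbwa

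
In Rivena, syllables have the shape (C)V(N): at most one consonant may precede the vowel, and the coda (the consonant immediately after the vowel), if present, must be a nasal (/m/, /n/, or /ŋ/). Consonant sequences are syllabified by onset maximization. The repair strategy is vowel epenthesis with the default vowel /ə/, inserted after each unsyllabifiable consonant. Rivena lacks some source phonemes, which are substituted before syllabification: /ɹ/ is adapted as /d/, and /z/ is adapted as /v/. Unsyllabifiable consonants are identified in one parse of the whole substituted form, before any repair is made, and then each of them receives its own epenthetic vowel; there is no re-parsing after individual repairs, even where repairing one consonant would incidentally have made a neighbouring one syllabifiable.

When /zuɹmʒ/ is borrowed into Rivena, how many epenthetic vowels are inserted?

After substitution the input is /vudmʒ/.
The unsyllabifiable consonants are /d/, /m/, /ʒ/; each receives one epenthetic vowel.

3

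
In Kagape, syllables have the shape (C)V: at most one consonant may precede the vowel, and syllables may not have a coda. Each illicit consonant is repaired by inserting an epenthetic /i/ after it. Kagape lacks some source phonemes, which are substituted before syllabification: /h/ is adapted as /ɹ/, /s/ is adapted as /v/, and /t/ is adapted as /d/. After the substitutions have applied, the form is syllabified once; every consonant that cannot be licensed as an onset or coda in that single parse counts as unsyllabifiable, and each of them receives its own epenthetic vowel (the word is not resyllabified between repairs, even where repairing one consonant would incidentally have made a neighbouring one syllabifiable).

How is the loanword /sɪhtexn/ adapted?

Substitution: /s/ → /v/, /h/ → /ɹ/, /t/ → /d/, giving /vɪɹdexn/.
Under (C)V, the unsyllabifiable consonants are /ɹ/, /x/, /n/ (no codas are permitted; onsets are limited to one consonant).
Epenthesis after each stranded consonant: /ɹ/ → /ɹi/, /x/ → /xi/, /n/ → /ni/.

vɪɹidexini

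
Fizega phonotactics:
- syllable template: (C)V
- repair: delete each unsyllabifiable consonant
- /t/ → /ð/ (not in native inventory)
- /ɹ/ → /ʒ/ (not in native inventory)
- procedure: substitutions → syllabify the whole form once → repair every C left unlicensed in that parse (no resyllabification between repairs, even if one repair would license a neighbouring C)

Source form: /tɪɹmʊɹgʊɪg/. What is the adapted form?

ðɪmʊgʊɪ

Substitution: /t/ → /ð/, /ɹ/ → /ʒ/, giving /ðɪʒmʊʒgʊɪg/.
Syllabifying with onset maximization leaves /ʒ/, /ʒ/, /g/ stranded (no codas are permitted; onsets are limited to one consonant).
Deleting the stranded consonants removes /ʒ/, /ʒ/, /g/.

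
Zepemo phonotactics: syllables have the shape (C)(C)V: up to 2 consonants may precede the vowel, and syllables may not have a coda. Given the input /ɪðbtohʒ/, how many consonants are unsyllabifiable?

3

Under (C)(C)V, the unsyllabifiable consonants are /ð/, /h/, /ʒ/ (no codas are permitted; onsets may contain at most 2 consonants).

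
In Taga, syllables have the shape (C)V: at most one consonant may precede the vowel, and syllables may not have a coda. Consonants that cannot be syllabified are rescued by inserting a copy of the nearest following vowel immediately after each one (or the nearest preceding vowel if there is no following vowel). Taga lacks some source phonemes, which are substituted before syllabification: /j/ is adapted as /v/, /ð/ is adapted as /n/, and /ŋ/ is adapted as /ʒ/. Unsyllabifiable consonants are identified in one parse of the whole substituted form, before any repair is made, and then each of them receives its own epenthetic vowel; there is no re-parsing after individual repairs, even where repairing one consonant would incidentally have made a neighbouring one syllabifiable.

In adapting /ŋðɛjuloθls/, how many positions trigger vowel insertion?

4

After substitution the input is /ʒnɛvuloθls/.
The unsyllabifiable consonants are /ʒ/, /θ/, /l/, /s/; each receives one epenthetic vowel.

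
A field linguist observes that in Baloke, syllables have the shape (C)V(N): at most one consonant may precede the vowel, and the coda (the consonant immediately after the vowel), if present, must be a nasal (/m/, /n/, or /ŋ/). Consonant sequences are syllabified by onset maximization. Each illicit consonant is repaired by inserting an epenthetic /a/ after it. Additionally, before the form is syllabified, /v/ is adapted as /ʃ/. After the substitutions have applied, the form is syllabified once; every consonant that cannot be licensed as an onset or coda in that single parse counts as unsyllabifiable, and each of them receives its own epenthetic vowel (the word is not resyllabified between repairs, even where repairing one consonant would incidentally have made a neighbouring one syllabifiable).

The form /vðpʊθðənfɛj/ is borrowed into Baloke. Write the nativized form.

ʃaðapʊθaðənfɛja

Substitution: /v/ → /ʃ/, giving /ʃðpʊθðənfɛj/.
Syllabifying with onset maximization leaves /ʃ/, /ð/, /θ/, /j/ stranded (only a nasal (/m/, /n/, or /ŋ/) is licensed in coda position; onsets are limited to one consonant).
Epenthesis after each stranded consonant: /ʃ/ → /ʃa/, /ð/ → /ða/, /θ/ → /θa/, /j/ → /ja/.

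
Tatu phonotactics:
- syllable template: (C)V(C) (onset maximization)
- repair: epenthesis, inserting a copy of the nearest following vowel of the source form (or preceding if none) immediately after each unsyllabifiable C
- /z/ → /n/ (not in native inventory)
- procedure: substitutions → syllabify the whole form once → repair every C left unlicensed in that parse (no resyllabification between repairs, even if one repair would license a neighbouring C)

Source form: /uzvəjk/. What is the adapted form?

unvəjkə

Substitution: /z/ → /n/, giving /unvəjk/.
Under (C)V(C), the unsyllabifiable consonants are /k/ (at most one coda consonant is licensed; onsets are limited to one consonant).
Each unlicensed consonant becomes the onset of a new syllable: /k/ → /kə/.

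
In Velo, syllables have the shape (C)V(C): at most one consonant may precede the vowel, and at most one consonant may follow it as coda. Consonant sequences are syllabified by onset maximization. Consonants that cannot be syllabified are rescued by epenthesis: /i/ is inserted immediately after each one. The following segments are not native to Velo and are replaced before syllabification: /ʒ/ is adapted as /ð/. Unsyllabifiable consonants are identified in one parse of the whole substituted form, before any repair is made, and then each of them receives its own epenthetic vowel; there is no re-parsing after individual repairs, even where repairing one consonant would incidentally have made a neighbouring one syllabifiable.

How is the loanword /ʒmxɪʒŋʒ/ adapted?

Substitution: /ʒ/ → /ð/, giving /ðmxɪðŋð/.
The consonants /ð/, /m/, /ŋ/, /ð/ cannot be parsed into a legal (C)V(C) syllable (at most one coda consonant is licensed; onsets are limited to one consonant).
Epenthesis after each stranded consonant: /ð/ → /ði/, /m/ → /mi/, /ŋ/ → /ŋi/, /ð/ → /ði/.

ðimixɪðŋiði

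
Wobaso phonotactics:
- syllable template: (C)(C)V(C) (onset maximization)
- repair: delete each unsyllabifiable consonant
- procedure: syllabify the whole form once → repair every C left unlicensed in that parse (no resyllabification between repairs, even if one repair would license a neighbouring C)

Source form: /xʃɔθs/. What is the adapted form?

The consonants /s/ cannot be parsed into a legal (C)(C)V(C) syllable (at most one coda consonant is licensed; onsets may contain at most 2 consonants).
Each unlicensed consonant is deleted: /s/.

xʃɔθ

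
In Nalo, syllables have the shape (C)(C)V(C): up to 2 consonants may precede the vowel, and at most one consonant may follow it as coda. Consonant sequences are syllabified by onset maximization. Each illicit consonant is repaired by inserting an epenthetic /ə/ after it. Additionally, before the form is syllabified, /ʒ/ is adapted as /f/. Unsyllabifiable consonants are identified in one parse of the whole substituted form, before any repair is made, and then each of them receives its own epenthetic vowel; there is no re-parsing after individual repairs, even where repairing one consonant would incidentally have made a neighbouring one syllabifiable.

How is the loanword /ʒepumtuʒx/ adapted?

Substitution: /ʒ/ → /f/, giving /fepumtufx/.
Syllabifying with onset maximization leaves /x/ stranded (at most one coda consonant is licensed; onsets may contain at most 2 consonants).
Epenthesis after each stranded consonant: /x/ → /xə/.

fepumtufxə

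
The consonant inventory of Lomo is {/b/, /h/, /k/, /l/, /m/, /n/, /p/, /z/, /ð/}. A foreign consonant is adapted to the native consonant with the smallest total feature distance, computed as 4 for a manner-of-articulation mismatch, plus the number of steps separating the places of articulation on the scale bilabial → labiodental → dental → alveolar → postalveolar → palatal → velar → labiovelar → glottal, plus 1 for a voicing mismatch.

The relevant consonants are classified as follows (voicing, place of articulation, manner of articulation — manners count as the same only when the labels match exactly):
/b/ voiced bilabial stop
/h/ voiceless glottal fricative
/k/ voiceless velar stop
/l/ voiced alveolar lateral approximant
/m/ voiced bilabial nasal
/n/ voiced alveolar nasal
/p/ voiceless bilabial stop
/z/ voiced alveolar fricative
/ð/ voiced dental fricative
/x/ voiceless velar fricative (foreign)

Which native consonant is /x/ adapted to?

h

/h/ is closest: same manner (fricative), place distance 2 (velar→glottal), same voicing; total 2. Next closest is /k/ at distance 4.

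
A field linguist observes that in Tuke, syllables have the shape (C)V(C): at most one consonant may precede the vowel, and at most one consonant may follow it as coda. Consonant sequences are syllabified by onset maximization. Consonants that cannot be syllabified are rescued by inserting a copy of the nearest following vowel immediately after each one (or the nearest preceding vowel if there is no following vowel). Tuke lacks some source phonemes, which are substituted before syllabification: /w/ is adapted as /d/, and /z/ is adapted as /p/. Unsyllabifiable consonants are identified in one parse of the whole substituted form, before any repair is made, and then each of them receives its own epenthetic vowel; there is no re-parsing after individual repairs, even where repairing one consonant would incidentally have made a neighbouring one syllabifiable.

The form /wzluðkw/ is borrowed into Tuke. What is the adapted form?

dupuluðkudu

Substitution: /w/ → /d/, /z/ → /p/, giving /dpluðkd/.
The consonants /d/, /p/, /k/, /d/ cannot be parsed into a legal (C)V(C) syllable (at most one coda consonant is licensed; onsets are limited to one consonant).
Each unlicensed consonant becomes the onset of a new syllable: /d/ → /du/, /p/ → /pu/, /k/ → /ku/, /d/ → /du/.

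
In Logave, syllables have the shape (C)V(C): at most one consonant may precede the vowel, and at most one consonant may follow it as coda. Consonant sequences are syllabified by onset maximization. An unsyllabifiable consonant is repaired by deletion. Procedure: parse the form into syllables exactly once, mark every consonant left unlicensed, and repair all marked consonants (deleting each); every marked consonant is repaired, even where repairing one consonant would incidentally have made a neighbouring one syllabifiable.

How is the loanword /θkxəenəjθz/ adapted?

xəenəj

Syllabifying with onset maximization leaves /θ/, /k/, /θ/, /z/ stranded (at most one coda consonant is licensed; onsets are limited to one consonant).
Each unlicensed consonant is deleted: /θ/, /k/, /θ/, /z/.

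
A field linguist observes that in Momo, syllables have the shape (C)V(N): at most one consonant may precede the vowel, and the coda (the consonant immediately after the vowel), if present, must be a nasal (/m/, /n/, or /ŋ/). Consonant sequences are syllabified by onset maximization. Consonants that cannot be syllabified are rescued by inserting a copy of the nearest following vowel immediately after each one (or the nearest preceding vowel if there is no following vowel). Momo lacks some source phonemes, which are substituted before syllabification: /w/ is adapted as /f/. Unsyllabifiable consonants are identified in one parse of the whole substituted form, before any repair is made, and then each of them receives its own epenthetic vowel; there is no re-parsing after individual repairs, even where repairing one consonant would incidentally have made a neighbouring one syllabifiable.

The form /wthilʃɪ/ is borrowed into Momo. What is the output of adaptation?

fitihilɪʃɪ

Substitution: /w/ → /f/, giving /fthilʃɪ/.
Syllabifying with onset maximization leaves /f/, /t/, /l/ stranded (only a nasal (/m/, /n/, or /ŋ/) is licensed in coda position; onsets are limited to one consonant).
Each unlicensed consonant becomes the onset of a new syllable: /f/ → /fi/, /t/ → /ti/, /l/ → /lɪ/.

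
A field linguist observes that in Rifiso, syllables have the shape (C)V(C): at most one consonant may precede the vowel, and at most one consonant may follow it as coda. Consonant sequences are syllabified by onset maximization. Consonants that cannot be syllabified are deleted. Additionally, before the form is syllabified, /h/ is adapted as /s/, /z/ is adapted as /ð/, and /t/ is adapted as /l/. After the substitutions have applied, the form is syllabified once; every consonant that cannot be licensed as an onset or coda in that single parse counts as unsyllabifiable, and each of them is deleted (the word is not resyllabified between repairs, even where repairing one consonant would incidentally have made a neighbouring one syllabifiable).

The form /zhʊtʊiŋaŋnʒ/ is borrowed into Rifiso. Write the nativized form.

sʊlʊiŋaŋ

Substitution: /z/ → /ð/, /h/ → /s/, /t/ → /l/, giving /ðsʊlʊiŋaŋnʒ/.
Syllabifying with onset maximization leaves /ð/, /n/, /ʒ/ stranded (at most one coda consonant is licensed; onsets are limited to one consonant).
Deleting the stranded consonants removes /ð/, /n/, /ʒ/.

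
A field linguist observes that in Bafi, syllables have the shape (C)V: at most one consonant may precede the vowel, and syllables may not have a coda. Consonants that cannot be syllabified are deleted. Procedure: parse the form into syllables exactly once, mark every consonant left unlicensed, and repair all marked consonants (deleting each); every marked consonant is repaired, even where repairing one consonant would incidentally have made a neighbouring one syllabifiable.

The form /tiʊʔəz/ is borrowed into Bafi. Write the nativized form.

tiʊʔə

The consonants /z/ cannot be parsed into a legal (C)V syllable (no codas are permitted; onsets are limited to one consonant).
Deletion applies to /z/.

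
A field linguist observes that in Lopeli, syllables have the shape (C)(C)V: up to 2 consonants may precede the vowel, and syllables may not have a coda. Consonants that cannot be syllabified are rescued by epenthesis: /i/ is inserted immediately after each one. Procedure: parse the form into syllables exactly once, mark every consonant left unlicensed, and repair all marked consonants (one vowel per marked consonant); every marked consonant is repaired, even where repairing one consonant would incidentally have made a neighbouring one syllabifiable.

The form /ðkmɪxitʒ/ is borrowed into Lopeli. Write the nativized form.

ðikmɪxitiʒi

The consonants /ð/, /t/, /ʒ/ cannot be parsed into a legal (C)(C)V syllable (no codas are permitted; onsets may contain at most 2 consonants).
Inserting the epenthetic vowel yields /ð/ → /ði/, /t/ → /ti/, /ʒ/ → /ʒi/.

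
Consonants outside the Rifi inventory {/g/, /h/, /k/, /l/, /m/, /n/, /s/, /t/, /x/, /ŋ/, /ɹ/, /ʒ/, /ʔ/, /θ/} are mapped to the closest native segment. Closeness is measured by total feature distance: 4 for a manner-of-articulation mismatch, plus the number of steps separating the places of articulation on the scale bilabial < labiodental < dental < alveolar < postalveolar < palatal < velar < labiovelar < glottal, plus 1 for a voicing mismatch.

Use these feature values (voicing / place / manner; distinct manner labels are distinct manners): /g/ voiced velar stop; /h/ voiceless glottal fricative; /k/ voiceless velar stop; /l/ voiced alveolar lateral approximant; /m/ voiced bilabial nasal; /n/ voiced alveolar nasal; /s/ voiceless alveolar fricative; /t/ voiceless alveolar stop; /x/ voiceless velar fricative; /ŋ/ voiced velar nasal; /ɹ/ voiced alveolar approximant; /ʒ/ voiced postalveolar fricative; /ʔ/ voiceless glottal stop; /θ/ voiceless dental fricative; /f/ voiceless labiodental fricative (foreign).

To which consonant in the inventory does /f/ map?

θ

/θ/ is closest: same manner (fricative), place distance 1 (labiodental→dental), same voicing; total 1. Next closest is /s/ at distance 2.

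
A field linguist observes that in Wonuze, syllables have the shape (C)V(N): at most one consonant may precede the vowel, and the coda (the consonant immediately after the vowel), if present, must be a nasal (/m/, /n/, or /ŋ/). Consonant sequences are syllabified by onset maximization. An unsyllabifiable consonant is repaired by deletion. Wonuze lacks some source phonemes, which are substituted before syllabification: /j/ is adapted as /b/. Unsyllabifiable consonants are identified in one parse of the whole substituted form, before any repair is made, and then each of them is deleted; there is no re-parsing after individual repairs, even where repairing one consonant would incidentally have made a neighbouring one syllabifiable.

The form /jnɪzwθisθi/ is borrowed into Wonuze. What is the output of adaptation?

nɪθiθi

Substitution: /j/ → /b/, giving /bnɪzwθisθi/.
Under (C)V(N), the unsyllabifiable consonants are /b/, /z/, /w/, /s/ (only a nasal (/m/, /n/, or /ŋ/) is licensed in coda position; onsets are limited to one consonant).
Each unlicensed consonant is deleted: /b/, /z/, /w/, /s/.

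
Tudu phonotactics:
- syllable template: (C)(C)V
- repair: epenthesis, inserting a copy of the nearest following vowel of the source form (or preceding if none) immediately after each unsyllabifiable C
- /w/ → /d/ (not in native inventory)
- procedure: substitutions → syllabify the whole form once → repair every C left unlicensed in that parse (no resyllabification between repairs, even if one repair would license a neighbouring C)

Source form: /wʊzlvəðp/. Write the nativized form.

Substitution: /w/ → /d/, giving /dʊzlvəðp/.
The consonants /z/, /ð/, /p/ cannot be parsed into a legal (C)(C)V syllable (no codas are permitted; onsets may contain at most 2 consonants).
Each unlicensed consonant becomes the onset of a new syllable: /z/ → /zə/, /ð/ → /ðə/, /p/ → /pə/.

dʊzəlvəðəpə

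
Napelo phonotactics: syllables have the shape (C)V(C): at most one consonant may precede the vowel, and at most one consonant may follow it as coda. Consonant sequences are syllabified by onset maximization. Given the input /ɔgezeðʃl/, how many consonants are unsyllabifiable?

Under (C)V(C), the unsyllabifiable consonants are /ʃ/, /l/ (at most one coda consonant is licensed; onsets are limited to one consonant).

2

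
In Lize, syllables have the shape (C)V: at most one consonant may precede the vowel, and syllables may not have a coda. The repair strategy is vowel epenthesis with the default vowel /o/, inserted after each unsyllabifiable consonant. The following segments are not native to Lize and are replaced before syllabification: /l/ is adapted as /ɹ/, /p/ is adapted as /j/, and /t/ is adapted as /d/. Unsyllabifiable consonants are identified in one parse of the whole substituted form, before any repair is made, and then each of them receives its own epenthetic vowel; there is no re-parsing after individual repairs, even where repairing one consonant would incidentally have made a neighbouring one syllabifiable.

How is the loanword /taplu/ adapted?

Substitution: /t/ → /d/, /p/ → /j/, /l/ → /ɹ/, giving /dajɹu/.
Under (C)V, the unsyllabifiable consonants are /j/ (no codas are permitted; onsets are limited to one consonant).
Epenthesis after each stranded consonant: /j/ → /jo/.

dajoɹu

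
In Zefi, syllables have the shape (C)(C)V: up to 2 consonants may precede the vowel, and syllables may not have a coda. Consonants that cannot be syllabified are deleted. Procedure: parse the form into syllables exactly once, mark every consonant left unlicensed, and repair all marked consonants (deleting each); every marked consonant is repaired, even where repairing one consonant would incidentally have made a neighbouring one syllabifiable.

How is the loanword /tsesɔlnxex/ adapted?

tsesɔnxe

Under (C)(C)V, the unsyllabifiable consonants are /l/, /x/ (no codas are permitted; onsets may contain at most 2 consonants).
Deleting the stranded consonants removes /l/, /x/.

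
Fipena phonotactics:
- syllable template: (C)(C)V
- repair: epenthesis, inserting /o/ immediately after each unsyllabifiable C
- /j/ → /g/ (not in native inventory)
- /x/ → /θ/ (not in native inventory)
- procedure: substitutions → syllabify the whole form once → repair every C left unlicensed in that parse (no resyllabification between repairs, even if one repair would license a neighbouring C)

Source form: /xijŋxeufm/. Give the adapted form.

θigoŋθeufomo

Substitution: /x/ → /θ/, /j/ → /g/, giving /θigŋθeufm/.
Under (C)(C)V, the unsyllabifiable consonants are /g/, /f/, /m/ (no codas are permitted; onsets may contain at most 2 consonants).
Each unlicensed consonant becomes the onset of a new syllable: /g/ → /go/, /f/ → /fo/, /m/ → /mo/.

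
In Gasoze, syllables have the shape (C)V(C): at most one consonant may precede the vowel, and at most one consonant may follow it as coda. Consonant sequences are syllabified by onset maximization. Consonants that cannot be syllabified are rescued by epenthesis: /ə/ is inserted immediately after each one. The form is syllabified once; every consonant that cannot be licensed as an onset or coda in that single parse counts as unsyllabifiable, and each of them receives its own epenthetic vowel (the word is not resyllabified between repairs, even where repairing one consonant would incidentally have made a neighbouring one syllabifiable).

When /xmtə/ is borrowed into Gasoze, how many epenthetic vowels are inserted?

2

The unsyllabifiable consonants are /x/, /m/; each receives one epenthetic vowel.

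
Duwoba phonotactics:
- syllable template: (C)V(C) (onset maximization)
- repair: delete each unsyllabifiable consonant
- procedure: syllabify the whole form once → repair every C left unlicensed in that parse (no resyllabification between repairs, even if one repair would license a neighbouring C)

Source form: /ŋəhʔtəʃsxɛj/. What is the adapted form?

Syllabifying with onset maximization leaves /ʔ/, /s/ stranded (at most one coda consonant is licensed; onsets are limited to one consonant).
Each unlicensed consonant is deleted: /ʔ/, /s/.

ŋəhtəʃxɛj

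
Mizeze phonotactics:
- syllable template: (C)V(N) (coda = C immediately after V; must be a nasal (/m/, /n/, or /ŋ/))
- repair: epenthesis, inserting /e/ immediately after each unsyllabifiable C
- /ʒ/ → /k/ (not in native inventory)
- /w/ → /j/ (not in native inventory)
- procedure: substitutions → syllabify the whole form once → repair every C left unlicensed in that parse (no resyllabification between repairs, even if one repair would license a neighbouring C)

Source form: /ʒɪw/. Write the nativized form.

Substitution: /ʒ/ → /k/, /w/ → /j/, giving /kɪj/.
Syllabifying with onset maximization leaves /j/ stranded (only a nasal (/m/, /n/, or /ŋ/) is licensed in coda position; onsets are limited to one consonant).
Each unlicensed consonant becomes the onset of a new syllable: /j/ → /je/.

kɪje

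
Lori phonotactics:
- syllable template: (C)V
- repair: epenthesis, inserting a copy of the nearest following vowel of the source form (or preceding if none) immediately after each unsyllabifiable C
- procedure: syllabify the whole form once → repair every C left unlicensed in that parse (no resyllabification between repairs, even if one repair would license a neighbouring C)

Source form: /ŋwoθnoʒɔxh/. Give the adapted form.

ŋowoθonoʒɔxɔhɔ

Under (C)V, the unsyllabifiable consonants are /ŋ/, /θ/, /x/, /h/ (no codas are permitted; onsets are limited to one consonant).
Inserting the epenthetic vowel yields /ŋ/ → /ŋo/, /θ/ → /θo/, /x/ → /xɔ/, /h/ → /hɔ/.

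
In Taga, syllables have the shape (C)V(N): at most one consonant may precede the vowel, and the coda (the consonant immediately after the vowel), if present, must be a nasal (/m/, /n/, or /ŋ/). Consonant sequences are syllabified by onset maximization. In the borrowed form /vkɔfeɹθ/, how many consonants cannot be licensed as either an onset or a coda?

3

Under (C)V(N), the unsyllabifiable consonants are /v/, /ɹ/, /θ/ (only a nasal (/m/, /n/, or /ŋ/) is licensed in coda position; onsets are limited to one consonant).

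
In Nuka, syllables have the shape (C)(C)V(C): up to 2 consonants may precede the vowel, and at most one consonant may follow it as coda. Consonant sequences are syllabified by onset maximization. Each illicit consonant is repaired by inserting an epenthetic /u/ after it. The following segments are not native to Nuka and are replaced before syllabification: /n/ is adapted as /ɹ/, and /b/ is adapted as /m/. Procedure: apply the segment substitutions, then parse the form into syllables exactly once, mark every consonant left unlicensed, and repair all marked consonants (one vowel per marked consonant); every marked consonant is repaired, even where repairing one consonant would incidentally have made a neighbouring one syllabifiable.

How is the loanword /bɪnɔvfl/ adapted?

Substitution: /b/ → /m/, /n/ → /ɹ/, giving /mɪɹɔvfl/.
Under (C)(C)V(C), the unsyllabifiable consonants are /f/, /l/ (at most one coda consonant is licensed; onsets may contain at most 2 consonants).
Epenthesis after each stranded consonant: /f/ → /fu/, /l/ → /lu/.

mɪɹɔvfulu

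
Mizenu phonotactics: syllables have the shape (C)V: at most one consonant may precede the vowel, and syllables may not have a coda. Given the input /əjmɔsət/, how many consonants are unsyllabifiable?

2

Under (C)V, the unsyllabifiable consonants are /j/, /t/ (no codas are permitted; onsets are limited to one consonant).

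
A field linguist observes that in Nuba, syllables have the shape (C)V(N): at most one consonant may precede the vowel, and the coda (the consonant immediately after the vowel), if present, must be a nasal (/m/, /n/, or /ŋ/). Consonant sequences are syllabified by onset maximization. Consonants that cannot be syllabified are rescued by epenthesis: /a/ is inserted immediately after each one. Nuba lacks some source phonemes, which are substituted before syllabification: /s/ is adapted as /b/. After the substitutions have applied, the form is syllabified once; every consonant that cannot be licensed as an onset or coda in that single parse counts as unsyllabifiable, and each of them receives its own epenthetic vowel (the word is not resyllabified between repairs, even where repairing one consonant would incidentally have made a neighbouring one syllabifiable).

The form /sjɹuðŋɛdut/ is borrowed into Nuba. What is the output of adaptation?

bajaɹuðaŋɛduta

Substitution: /s/ → /b/, giving /bjɹuðŋɛdut/.
Syllabifying with onset maximization leaves /b/, /j/, /ð/, /t/ stranded (only a nasal (/m/, /n/, or /ŋ/) is licensed in coda position; onsets are limited to one consonant).
Epenthesis after each stranded consonant: /b/ → /ba/, /j/ → /ja/, /ð/ → /ða/, /t/ → /ta/.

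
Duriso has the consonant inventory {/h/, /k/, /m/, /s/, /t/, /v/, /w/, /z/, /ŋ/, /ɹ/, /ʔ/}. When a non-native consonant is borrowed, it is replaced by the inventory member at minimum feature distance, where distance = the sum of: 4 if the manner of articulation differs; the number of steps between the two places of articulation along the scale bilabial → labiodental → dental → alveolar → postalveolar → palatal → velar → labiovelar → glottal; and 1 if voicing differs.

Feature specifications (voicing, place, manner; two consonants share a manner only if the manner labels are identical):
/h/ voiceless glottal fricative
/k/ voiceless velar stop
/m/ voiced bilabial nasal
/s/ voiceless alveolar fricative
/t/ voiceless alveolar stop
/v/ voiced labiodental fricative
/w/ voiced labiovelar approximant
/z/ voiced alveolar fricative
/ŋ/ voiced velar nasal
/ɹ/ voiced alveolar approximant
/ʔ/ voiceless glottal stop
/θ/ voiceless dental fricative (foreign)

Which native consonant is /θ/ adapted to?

s

/s/ is closest: same manner (fricative), place distance 1 (dental→alveolar), same voicing; total 1. Next closest is /v/ at distance 2.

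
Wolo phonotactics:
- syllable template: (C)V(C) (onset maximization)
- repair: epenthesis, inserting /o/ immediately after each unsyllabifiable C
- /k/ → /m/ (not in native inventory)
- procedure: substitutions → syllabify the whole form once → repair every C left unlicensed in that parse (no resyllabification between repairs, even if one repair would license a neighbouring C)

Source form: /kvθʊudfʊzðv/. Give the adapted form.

movoθʊudfʊzðovo

Substitution: /k/ → /m/, giving /mvθʊudfʊzðv/.
Under (C)V(C), the unsyllabifiable consonants are /m/, /v/, /ð/, /v/ (at most one coda consonant is licensed; onsets are limited to one consonant).
Each unlicensed consonant becomes the onset of a new syllable: /m/ → /mo/, /v/ → /vo/, /ð/ → /ðo/, /v/ → /vo/.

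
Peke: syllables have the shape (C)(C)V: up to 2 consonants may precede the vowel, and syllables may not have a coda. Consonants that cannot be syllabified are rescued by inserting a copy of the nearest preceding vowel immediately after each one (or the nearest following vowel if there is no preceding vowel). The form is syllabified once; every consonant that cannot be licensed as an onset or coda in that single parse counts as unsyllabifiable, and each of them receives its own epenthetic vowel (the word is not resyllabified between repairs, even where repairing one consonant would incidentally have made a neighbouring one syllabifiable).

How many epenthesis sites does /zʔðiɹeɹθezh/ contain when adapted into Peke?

3

The unsyllabifiable consonants are /z/, /z/, /h/; each receives one epenthetic vowel.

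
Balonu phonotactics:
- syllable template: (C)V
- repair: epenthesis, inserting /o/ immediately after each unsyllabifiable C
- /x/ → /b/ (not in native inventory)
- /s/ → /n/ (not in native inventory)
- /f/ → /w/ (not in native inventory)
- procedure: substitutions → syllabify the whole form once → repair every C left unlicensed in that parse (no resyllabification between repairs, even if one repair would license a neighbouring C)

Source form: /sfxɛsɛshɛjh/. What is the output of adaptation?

Substitution: /s/ → /n/, /f/ → /w/, /x/ → /b/, giving /nwbɛnɛnhɛjh/.
Syllabifying with onset maximization leaves /n/, /w/, /n/, /j/, /h/ stranded (no codas are permitted; onsets are limited to one consonant).
Inserting the epenthetic vowel yields /n/ → /no/, /w/ → /wo/, /n/ → /no/, /j/ → /jo/, /h/ → /ho/.

nowobɛnɛnohɛjoho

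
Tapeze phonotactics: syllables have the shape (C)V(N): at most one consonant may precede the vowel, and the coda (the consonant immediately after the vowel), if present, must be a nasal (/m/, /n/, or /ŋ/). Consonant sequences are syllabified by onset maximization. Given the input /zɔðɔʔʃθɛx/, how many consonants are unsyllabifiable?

Under (C)V(N), the unsyllabifiable consonants are /ʔ/, /ʃ/, /x/ (only a nasal (/m/, /n/, or /ŋ/) is licensed in coda position; onsets are limited to one consonant).

3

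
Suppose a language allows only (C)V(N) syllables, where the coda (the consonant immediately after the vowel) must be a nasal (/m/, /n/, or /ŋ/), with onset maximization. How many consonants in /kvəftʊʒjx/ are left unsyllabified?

5

Under (C)V(N), the unsyllabifiable consonants are /k/, /f/, /ʒ/, /j/, /x/ (only a nasal (/m/, /n/, or /ŋ/) is licensed in coda position; onsets are limited to one consonant).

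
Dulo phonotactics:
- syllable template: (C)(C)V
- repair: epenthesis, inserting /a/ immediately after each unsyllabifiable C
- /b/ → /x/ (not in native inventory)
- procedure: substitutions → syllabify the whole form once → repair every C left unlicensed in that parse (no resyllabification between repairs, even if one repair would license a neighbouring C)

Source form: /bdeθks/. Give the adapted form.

Substitution: /b/ → /x/, giving /xdeθks/.
The consonants /θ/, /k/, /s/ cannot be parsed into a legal (C)(C)V syllable (no codas are permitted; onsets may contain at most 2 consonants).
Epenthesis after each stranded consonant: /θ/ → /θa/, /k/ → /ka/, /s/ → /sa/.

xdeθakasa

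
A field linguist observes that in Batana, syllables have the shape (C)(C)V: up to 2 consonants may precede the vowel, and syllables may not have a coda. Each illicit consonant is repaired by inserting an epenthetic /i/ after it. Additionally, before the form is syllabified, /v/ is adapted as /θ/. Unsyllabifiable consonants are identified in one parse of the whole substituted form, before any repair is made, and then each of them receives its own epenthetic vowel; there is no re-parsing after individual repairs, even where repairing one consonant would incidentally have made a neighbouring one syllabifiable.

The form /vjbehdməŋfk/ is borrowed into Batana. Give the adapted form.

θijbehidməŋifiki

Substitution: /v/ → /θ/, giving /θjbehdməŋfk/.
Syllabifying with onset maximization leaves /θ/, /h/, /ŋ/, /f/, /k/ stranded (no codas are permitted; onsets may contain at most 2 consonants).
Each unlicensed consonant becomes the onset of a new syllable: /θ/ → /θi/, /h/ → /hi/, /ŋ/ → /ŋi/, /f/ → /fi/, /k/ → /ki/.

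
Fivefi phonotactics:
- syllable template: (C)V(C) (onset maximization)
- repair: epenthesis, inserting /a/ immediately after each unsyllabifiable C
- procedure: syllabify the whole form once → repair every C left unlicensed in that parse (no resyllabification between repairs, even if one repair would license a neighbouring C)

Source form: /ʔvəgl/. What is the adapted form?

ʔavəgla

Syllabifying with onset maximization leaves /ʔ/, /l/ stranded (at most one coda consonant is licensed; onsets are limited to one consonant).
Each unlicensed consonant becomes the onset of a new syllable: /ʔ/ → /ʔa/, /l/ → /la/.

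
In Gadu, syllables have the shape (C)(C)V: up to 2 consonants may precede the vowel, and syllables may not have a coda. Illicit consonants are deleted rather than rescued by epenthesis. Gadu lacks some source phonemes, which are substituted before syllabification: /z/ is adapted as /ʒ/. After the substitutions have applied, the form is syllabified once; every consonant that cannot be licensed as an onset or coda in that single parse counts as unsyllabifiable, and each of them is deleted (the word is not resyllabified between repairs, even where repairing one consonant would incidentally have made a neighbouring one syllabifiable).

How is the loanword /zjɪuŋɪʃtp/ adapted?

ʒjɪuŋɪ

Substitution: /z/ → /ʒ/, giving /ʒjɪuŋɪʃtp/.
The consonants /ʃ/, /t/, /p/ cannot be parsed into a legal (C)(C)V syllable (no codas are permitted; onsets may contain at most 2 consonants).
Each unlicensed consonant is deleted: /ʃ/, /t/, /p/.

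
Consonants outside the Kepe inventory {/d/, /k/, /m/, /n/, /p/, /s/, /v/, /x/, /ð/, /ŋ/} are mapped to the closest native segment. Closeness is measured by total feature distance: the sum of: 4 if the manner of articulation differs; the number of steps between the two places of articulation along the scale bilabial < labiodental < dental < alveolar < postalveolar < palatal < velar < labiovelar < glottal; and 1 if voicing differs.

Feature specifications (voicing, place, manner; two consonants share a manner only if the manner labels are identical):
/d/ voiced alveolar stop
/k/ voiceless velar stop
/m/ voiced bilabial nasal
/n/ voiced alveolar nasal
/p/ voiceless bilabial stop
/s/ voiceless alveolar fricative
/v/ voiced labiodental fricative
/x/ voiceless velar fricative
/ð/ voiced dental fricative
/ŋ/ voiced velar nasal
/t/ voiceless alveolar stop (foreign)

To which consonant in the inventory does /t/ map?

/d/ is closest: same manner (stop), place distance 0 (alveolar→alveolar), voicing differs (+1); total 1. Next closest is /k/ at distance 3.

d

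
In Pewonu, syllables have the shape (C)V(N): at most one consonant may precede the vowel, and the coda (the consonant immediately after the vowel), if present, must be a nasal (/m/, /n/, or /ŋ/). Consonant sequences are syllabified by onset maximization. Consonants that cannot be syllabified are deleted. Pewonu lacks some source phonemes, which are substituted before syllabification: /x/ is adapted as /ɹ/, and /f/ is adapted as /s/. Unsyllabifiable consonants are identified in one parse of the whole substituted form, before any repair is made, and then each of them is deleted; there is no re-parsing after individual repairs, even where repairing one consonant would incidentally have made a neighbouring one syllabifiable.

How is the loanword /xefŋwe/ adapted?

ɹewe

Substitution: /x/ → /ɹ/, /f/ → /s/, giving /ɹesŋwe/.
Under (C)V(N), the unsyllabifiable consonants are /s/, /ŋ/ (only a nasal (/m/, /n/, or /ŋ/) is licensed in coda position; onsets are limited to one consonant).
Each unlicensed consonant is deleted: /s/, /ŋ/.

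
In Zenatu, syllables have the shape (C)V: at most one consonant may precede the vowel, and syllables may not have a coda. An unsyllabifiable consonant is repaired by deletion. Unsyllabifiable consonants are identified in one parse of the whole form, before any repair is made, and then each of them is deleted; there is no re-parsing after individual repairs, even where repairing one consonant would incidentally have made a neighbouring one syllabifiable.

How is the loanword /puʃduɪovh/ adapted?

puduɪo

Syllabifying with onset maximization leaves /ʃ/, /v/, /h/ stranded (no codas are permitted; onsets are limited to one consonant).
Deleting the stranded consonants removes /ʃ/, /v/, /h/.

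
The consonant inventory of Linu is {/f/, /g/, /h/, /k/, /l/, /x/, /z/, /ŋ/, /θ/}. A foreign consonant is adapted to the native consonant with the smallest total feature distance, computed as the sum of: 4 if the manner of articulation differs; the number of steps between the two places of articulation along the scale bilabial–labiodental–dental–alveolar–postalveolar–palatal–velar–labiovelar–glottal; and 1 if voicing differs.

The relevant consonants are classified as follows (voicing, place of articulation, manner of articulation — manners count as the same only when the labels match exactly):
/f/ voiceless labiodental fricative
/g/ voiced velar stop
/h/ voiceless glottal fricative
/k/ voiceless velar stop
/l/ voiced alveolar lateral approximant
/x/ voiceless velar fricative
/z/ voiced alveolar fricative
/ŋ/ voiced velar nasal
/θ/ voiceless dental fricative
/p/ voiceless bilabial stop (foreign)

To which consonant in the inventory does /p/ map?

/f/ is closest: manner differs (stop→fricative, +4), place distance 1 (bilabial→labiodental), same voicing; total 5. Next closest is /k/ at distance 6.

f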